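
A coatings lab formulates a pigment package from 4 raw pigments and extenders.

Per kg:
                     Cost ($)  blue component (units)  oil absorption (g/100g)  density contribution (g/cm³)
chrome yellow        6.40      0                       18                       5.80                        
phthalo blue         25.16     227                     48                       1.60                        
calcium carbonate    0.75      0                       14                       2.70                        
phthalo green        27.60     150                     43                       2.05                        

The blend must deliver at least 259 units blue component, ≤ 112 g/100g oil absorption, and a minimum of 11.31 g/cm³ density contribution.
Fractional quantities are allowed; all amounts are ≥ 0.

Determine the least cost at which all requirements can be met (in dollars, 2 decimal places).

Treat it as an LP. Let x1 = kg of chrome yellow, x2 = kg of phthalo blue, x3 = kg of calcium carbonate, x4 = kg of phthalo green.
Minimize 6.4x1 + 25.16x2 + 0.75x3 + 27.6x4 subject to:
  227x2 + 150x4 ≥ 259   (blue component)
  18x1 + 48x2 + 14x3 + 43x4 ≤ 112   (oil absorption)
  5.8x1 + 1.6x2 + 2.7x3 + 2.05x4 ≥ 11.31   (density contribution)
  x1, x2, x3, x4 ≥ 0.
The minimum-cost mix takes nothing from chrome yellow, phthalo green — only phthalo blue, calcium carbonate. The blue component and density contribution requirements are met with equality.
Solving gives x2 = 1.141, x3 = 3.513.
Hence cost = 25.16·1.141 + 0.75·3.513 = $31.3423.

$31.34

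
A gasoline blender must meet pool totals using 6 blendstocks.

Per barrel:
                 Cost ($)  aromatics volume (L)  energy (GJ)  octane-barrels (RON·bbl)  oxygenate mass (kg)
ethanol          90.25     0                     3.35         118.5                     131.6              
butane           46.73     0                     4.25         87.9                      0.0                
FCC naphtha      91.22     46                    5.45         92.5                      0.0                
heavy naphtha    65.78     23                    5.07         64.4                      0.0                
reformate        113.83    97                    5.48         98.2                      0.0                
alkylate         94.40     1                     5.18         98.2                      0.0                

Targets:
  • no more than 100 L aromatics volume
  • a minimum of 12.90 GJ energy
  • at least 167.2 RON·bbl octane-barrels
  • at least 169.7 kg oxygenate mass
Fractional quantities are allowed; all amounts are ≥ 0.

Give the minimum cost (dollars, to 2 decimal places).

$210.72

Treat it as an LP. Let x1 = barrels of ethanol, x2 = barrels of butane, x3 = barrels of FCC naphtha, x4 = barrels of heavy naphtha, x5 = barrels of reformate, x6 = barrels of alkylate.
min 90.25x1 + 46.73x2 + 91.22x3 + 65.78x4 + 113.83x5 + 94.4x6 with:
  46x3 + 23x4 + 97x5 + 1x6 ≤ 100   (aromatics volume)
  3.35x1 + 4.25x2 + 5.45x3 + 5.07x4 + 5.48x5 + 5.18x6 ≥ 12.9   (energy)
  118.5x1 + 87.9x2 + 92.5x3 + 64.4x4 + 98.2x5 + 98.2x6 ≥ 167.2   (octane-barrels)
  131.6x1 ≥ 169.7   (oxygenate mass)
  x1, x2, x3, x4, x5, x6 ≥ 0.
The minimum-cost mix takes nothing from FCC naphtha, heavy naphtha, reformate, alkylate — only ethanol, butane. The energy and oxygenate mass requirements are met with equality.
Optimal quantities: ethanol = 1.2895 barrels, butane = 2.0189 barrels.
Objective = 90.25·1.2895 + 46.73·2.0189 = 210.7206.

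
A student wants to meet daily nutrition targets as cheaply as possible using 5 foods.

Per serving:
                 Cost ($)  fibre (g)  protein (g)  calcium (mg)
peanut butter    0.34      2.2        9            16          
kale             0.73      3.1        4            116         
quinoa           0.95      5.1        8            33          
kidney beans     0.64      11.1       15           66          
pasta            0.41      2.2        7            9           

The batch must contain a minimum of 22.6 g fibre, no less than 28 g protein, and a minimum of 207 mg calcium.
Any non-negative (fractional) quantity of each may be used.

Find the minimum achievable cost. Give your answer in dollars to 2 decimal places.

Let x1 = servings of peanut butter, x2 = servings of kale, x3 = servings of quinoa, x4 = servings of kidney beans, x5 = servings of pasta.
Minimize 0.34x1 + 0.73x2 + 0.95x3 + 0.64x4 + 0.41x5 s.t.:
  2.2x1 + 3.1x2 + 5.1x3 + 11.1x4 + 2.2x5 ≥ 22.6   (fibre)
  9x1 + 4x2 + 8x3 + 15x4 + 7x5 ≥ 28   (protein)
  16x1 + 116x2 + 33x3 + 66x4 + 9x5 ≥ 207   (calcium)
  x1, x2, x3, x4, x5 ≥ 0.
The cheapest feasible vertex uses only kale, kidney beans; peanut butter, quinoa, pasta are not used. The fibre and calcium requirements are met with equality.
Solving gives x2 = 0.7443, x4 = 1.828.
Total cost: 0.73·0.7443 + 0.64·1.828 = 1.7133.

$1.71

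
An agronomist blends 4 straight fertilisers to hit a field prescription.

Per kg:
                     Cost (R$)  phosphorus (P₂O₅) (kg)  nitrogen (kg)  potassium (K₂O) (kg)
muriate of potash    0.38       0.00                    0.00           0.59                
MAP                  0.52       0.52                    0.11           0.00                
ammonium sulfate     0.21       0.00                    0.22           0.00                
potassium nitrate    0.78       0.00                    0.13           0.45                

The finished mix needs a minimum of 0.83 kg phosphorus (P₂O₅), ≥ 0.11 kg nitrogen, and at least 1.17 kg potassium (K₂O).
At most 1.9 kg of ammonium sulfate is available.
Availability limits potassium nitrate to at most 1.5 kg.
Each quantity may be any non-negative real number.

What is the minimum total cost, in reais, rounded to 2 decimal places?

R$1.58

Let x1 = kg of muriate of potash, x2 = kg of MAP, x3 = kg of ammonium sulfate, x4 = kg of potassium nitrate.
Minimise 0.38x1 + 0.52x2 + 0.21x3 + 0.78x4 s.t.:
  0.52x2 ≥ 0.83   (phosphorus (P₂O₅))
  0.11x2 + 0.22x3 + 0.13x4 ≥ 0.11   (nitrogen)
  0.59x1 + 0.45x4 ≥ 1.17   (potassium (K₂O))
  x3 ≤ 1.9
  x4 ≤ 1.5
  x1, x2, x3, x4 ≥ 0.
At the optimum only muriate of potash, MAP are positive (ammonium sulfate, potassium nitrate = 0). Binding constraints: phosphorus (P₂O₅) and potassium (K₂O).
Optimal quantities: muriate of potash = 1.983 kg, MAP = 1.596 kg.
Cost = 0.38·1.983 + 0.52·1.596 = 1.5835.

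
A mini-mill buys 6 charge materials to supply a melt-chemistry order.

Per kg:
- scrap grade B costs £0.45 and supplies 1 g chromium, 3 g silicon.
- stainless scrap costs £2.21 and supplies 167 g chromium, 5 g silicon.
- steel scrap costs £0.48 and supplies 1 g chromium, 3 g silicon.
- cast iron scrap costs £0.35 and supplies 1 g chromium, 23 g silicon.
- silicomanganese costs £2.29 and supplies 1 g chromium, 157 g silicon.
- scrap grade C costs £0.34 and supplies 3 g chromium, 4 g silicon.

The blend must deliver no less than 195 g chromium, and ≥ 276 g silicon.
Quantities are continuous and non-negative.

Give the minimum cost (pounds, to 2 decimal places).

£6.50

Let x1 = kg of scrap grade B, x2 = kg of stainless scrap, x3 = kg of steel scrap, x4 = kg of cast iron scrap, x5 = kg of silicomanganese, x6 = kg of scrap grade C.
min 0.45x1 + 2.21x2 + 0.48x3 + 0.35x4 + 2.29x5 + 0.34x6 s.t.:
  1x1 + 167x2 + 1x3 + 1x4 + 1x5 + 3x6 ≥ 195   (chromium)
  3x1 + 5x2 + 3x3 + 23x4 + 157x5 + 4x6 ≥ 276   (silicon)
  x1, x2, x3, x4, x5, x6 ≥ 0.
The cheapest feasible vertex uses only stainless scrap, silicomanganese; scrap grade B, steel scrap, cast iron scrap, scrap grade C are not used. There the chromium and silicon constraints are tight.
Optimal quantities: stainless scrap = 1.157 kg, silicomanganese = 1.721 kg.
Objective = 2.21·1.157 + 2.29·1.721 = 6.4981.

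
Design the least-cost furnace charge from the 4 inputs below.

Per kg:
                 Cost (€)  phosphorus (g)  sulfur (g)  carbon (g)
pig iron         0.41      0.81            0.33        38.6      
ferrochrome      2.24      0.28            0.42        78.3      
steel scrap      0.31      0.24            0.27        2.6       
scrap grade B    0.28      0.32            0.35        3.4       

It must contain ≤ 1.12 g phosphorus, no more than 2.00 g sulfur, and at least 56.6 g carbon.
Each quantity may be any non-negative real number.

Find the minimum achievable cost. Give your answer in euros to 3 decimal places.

Set it up as a linear program. Let x1 = kg of pig iron, x2 = kg of ferrochrome, x3 = kg of steel scrap, x4 = kg of scrap grade B.
min 0.41x1 + 2.24x2 + 0.31x3 + 0.28x4 subject to:
  0.81x1 + 0.28x2 + 0.24x3 + 0.32x4 ≤ 1.12   (phosphorus)
  0.33x1 + 0.42x2 + 0.27x3 + 0.35x4 ≤ 2   (sulfur)
  38.6x1 + 78.3x2 + 2.6x3 + 3.4x4 ≥ 56.6   (carbon)
  x1, x2, x3, x4 ≥ 0.
The optimal basis is {pig iron, ferrochrome}; steel scrap, scrap grade B drop out. The phosphorus and carbon requirements are met with equality.
Optimal quantities: pig iron = 1.366 kg, ferrochrome = 0.04968 kg.
Cost = 0.41·1.366 + 2.24·0.04968 = 0.67134.

€0.671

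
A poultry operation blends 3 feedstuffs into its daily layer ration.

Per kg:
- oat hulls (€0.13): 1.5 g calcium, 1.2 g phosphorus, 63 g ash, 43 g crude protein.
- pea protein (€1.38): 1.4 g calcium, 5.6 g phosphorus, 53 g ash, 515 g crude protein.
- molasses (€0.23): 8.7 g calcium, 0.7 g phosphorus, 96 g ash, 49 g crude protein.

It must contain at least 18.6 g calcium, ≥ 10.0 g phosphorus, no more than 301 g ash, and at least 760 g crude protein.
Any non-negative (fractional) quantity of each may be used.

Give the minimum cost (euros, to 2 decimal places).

Let x1 = kg of oat hulls, x2 = kg of pea protein, x3 = kg of molasses.
Minimize 0.13x1 + 1.38x2 + 0.23x3 with:
  1.5x1 + 1.4x2 + 8.7x3 ≥ 18.6   (calcium)
  1.2x1 + 5.6x2 + 0.7x3 ≥ 10   (phosphorus)
  63x1 + 53x2 + 96x3 ≤ 301   (ash)
  43x1 + 515x2 + 49x3 ≥ 760   (crude protein)
  x1, x2, x3 ≥ 0.
All 3 inputs are positive at the optimum. Binding constraints: calcium, phosphorus, ash.
Optimal quantities: oat hulls = 0.9617 kg, pea protein = 1.36 kg, molasses = 1.753 kg.
Objective = 0.13·0.9617 + 1.38·1.36 + 0.23·1.753 = 2.40501.

€2.41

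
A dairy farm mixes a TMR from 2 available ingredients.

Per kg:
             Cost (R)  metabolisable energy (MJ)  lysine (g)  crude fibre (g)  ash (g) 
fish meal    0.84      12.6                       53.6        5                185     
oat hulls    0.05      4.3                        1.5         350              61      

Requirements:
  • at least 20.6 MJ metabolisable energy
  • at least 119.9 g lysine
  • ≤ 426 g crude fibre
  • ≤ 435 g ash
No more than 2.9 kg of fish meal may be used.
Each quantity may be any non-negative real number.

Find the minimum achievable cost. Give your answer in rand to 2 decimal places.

Let x1 = kg of fish meal, x2 = kg of oat hulls.
Minimize 0.84x1 + 0.05x2 s.t.:
  12.6x1 + 4.3x2 ≥ 20.6   (metabolisable energy)
  53.6x1 + 1.5x2 ≥ 119.9   (lysine)
  5x1 + 350x2 ≤ 426   (crude fibre)
  185x1 + 61x2 ≤ 435   (ash)
  x1 ≤ 2.9
  x1, x2 ≥ 0.
At the optimum only fish meal is positive (oat hulls = 0). The lysine requirement is met with equality.
Solving gives x1 = 2.237.
Objective = 0.84·2.237 = 1.8791.

R1.88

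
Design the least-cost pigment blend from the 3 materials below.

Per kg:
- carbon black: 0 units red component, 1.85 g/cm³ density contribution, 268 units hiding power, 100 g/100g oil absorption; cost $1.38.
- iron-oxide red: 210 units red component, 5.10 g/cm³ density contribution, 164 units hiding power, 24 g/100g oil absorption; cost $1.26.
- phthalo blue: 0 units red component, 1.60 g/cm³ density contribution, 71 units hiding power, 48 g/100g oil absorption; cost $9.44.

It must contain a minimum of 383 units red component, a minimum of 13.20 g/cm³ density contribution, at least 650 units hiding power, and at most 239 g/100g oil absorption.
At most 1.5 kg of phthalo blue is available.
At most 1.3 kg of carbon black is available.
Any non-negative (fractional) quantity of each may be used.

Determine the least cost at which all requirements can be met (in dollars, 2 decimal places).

This is a linear program. Let x1 = kg of carbon black, x2 = kg of iron-oxide red, x3 = kg of phthalo blue.
Minimize 1.38x1 + 1.26x2 + 9.44x3 subject to:
  210x2 ≥ 383   (red component)
  1.85x1 + 5.1x2 + 1.6x3 ≥ 13.2   (density contribution)
  268x1 + 164x2 + 71x3 ≥ 650   (hiding power)
  100x1 + 24x2 + 48x3 ≤ 239   (oil absorption)
  x3 ≤ 1.5
  x1 ≤ 1.3
  x1, x2, x3 ≥ 0.
The minimum-cost mix takes nothing from phthalo blue — only carbon black, iron-oxide red. There the density contribution and hiding power constraints are tight.
Solving gives x1 = 1.082, x2 = 2.196.
Cost = 1.38·1.082 + 1.26·2.196 = 4.2601.

$4.26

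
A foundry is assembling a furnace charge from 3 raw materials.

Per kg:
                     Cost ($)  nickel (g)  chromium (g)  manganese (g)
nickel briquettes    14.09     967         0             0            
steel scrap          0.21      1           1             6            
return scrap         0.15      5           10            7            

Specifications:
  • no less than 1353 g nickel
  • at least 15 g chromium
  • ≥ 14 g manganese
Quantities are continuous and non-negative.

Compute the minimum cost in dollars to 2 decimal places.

$19.87

Let x1 = kg of nickel briquettes, x2 = kg of steel scrap, x3 = kg of return scrap.
Minimise 14.09x1 + 0.21x2 + 0.15x3 with:
  967x1 + 1x2 + 5x3 ≥ 1353   (nickel)
  1x2 + 10x3 ≥ 15   (chromium)
  6x2 + 7x3 ≥ 14   (manganese)
  x1, x2, x3 ≥ 0.
At the optimum only nickel briquettes, return scrap are positive (steel scrap = 0). The nickel and manganese requirements are met with equality.
So nickel briquettes = 1.389 kg, return scrap = 2 kg.
Total cost: 14.09·1.389 + 0.15·2 = 19.8710.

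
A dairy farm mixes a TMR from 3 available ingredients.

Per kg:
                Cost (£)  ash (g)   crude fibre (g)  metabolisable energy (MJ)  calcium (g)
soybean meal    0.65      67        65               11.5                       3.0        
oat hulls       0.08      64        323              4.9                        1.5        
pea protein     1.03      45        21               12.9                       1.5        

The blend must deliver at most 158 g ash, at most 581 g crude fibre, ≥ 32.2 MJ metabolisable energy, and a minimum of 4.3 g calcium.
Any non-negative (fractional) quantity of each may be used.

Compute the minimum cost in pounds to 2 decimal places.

£2.12

Let x1 = kg of soybean meal, x2 = kg of oat hulls, x3 = kg of pea protein.
Minimise 0.65x1 + 0.08x2 + 1.03x3 with:
  67x1 + 64x2 + 45x3 ≤ 158   (ash)
  65x1 + 323x2 + 21x3 ≤ 581   (crude fibre)
  11.5x1 + 4.9x2 + 12.9x3 ≥ 32.2   (metabolisable energy)
  3x1 + 1.5x2 + 1.5x3 ≥ 4.3   (calcium)
  x1, x2, x3 ≥ 0.
The cheapest feasible vertex uses only soybean meal, pea protein; oat hulls is not used. There the ash and metabolisable energy constraints are tight.
That vertex is x1 = 1.699, x3 = 0.9815.
Objective = 0.65·1.699 + 1.03·0.9815 = 2.1153.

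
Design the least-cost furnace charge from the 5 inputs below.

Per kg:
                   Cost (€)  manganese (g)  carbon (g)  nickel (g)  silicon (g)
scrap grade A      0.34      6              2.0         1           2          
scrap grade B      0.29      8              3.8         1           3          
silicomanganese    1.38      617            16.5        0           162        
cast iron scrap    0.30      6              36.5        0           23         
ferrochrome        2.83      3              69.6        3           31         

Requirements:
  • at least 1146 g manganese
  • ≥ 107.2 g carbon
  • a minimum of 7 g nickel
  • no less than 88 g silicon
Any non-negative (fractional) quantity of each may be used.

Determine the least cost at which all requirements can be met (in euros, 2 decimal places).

Set it up as a linear program. Let x1 = kg of scrap grade A, x2 = kg of scrap grade B, x3 = kg of silicomanganese, x4 = kg of cast iron scrap, x5 = kg of ferrochrome.
Minimise 0.34x1 + 0.29x2 + 1.38x3 + 0.3x4 + 2.83x5 with:
  6x1 + 8x2 + 617x3 + 6x4 + 3x5 ≥ 1146   (manganese)
  2x1 + 3.8x2 + 16.5x3 + 36.5x4 + 69.6x5 ≥ 107.2   (carbon)
  1x1 + 1x2 + 3x5 ≥ 7   (nickel)
  2x1 + 3x2 + 162x3 + 23x4 + 31x5 ≥ 88   (silicon)
  x1, x2, x3, x4, x5 ≥ 0.
The minimum-cost mix takes nothing from scrap grade A, ferrochrome — only scrap grade B, silicomanganese, cast iron scrap. There the manganese, carbon, nickel constraints are tight.
That vertex is x2 = 7, x3 = 1.753, x4 = 1.416.
Total cost: 0.29·7 + 1.38·1.753 + 0.3·1.416 = 4.8739.

€4.87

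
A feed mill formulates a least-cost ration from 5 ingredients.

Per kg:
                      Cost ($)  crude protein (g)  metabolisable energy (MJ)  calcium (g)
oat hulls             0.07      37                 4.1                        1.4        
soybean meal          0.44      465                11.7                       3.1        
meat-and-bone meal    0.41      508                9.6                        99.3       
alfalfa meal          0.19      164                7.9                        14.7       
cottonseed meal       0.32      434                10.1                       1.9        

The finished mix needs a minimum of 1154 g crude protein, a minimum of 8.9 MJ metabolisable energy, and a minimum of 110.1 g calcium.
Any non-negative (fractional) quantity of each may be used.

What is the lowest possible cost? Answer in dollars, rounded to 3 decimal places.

$0.889

Let x1 = kg of oat hulls, x2 = kg of soybean meal, x3 = kg of meat-and-bone meal, x4 = kg of alfalfa meal, x5 = kg of cottonseed meal.
Minimise 0.07x1 + 0.44x2 + 0.41x3 + 0.19x4 + 0.32x5 with:
  37x1 + 465x2 + 508x3 + 164x4 + 434x5 ≥ 1154   (crude protein)
  4.1x1 + 11.7x2 + 9.6x3 + 7.9x4 + 10.1x5 ≥ 8.9   (metabolisable energy)
  1.4x1 + 3.1x2 + 99.3x3 + 14.7x4 + 1.9x5 ≥ 110.1   (calcium)
  x1, x2, x3, x4, x5 ≥ 0.
At the optimum only meat-and-bone meal, cottonseed meal are positive (oat hulls, soybean meal, alfalfa meal = 0). Binding constraints: crude protein and calcium.
That vertex is x3 = 1.082, x5 = 1.392.
Hence cost = 0.41·1.082 + 0.32·1.392 = $0.88906.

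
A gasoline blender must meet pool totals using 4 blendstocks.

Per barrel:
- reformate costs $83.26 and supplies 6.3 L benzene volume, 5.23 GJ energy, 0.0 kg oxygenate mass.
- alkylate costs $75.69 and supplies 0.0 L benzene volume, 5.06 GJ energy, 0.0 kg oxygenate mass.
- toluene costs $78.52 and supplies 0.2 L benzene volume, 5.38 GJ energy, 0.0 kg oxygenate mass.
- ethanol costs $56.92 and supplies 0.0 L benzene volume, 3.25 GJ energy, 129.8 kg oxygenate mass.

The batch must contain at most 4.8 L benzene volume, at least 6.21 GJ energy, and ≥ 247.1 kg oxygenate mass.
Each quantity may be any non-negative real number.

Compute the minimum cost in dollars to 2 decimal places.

Set it up as a linear program. Let x1 = barrels of reformate, x2 = barrels of alkylate, x3 = barrels of toluene, x4 = barrels of ethanol.
min 83.26x1 + 75.69x2 + 78.52x3 + 56.92x4 s.t.:
  6.3x1 + 0.2x3 ≤ 4.8   (benzene volume)
  5.23x1 + 5.06x2 + 5.38x3 + 3.25x4 ≥ 6.21   (energy)
  129.8x4 ≥ 247.1   (oxygenate mass)
  x1, x2, x3, x4 ≥ 0.
The optimal basis is {toluene, ethanol}; reformate, alkylate drop out. The energy and oxygenate mass requirements are met with equality.
Solving gives x3 = 0.0042717, x4 = 1.9037.
Objective = 78.52·0.0042717 + 56.92·1.9037 = 108.6940.

$108.69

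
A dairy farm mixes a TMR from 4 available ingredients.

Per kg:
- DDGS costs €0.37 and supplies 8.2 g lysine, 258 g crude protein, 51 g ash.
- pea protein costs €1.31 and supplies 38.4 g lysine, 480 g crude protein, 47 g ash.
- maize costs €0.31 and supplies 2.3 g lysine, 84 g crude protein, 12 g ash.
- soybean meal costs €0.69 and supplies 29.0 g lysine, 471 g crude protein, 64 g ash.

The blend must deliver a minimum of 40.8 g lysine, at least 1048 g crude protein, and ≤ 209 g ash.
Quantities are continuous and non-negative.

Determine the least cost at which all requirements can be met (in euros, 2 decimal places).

Let x1 = kg of DDGS, x2 = kg of pea protein, x3 = kg of maize, x4 = kg of soybean meal.
Minimize 0.37x1 + 1.31x2 + 0.31x3 + 0.69x4 subject to:
  8.2x1 + 38.4x2 + 2.3x3 + 29x4 ≥ 40.8   (lysine)
  258x1 + 480x2 + 84x3 + 471x4 ≥ 1048   (crude protein)
  51x1 + 47x2 + 12x3 + 64x4 ≤ 209   (ash)
  x1, x2, x3, x4 ≥ 0.
The minimum-cost mix takes nothing from pea protein, maize — only DDGS, soybean meal. There the lysine and crude protein constraints are tight.
Optimal quantities: DDGS = 3.087 kg, soybean meal = 0.534 kg.
Cost = 0.37·3.087 + 0.69·0.534 = 1.5107.

€1.51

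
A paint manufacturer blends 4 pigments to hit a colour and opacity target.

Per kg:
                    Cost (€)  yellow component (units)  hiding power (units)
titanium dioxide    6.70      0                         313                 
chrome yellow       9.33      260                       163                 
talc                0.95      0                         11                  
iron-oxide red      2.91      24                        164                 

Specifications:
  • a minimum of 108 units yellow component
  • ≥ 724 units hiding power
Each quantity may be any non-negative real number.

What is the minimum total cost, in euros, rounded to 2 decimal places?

Let x1 = kg of titanium dioxide, x2 = kg of chrome yellow, x3 = kg of talc, x4 = kg of iron-oxide red.
Minimise 6.7x1 + 9.33x2 + 0.95x3 + 2.91x4 with:
  260x2 + 24x4 ≥ 108   (yellow component)
  313x1 + 163x2 + 11x3 + 164x4 ≥ 724   (hiding power)
  x1, x2, x3, x4 ≥ 0.
At the optimum only chrome yellow, iron-oxide red are positive (titanium dioxide, talc = 0). The yellow component and hiding power requirements are met with equality.
So chrome yellow = 0.008676 kg, iron-oxide red = 4.406 kg.
Objective = 9.33·0.008676 + 2.91·4.406 = 12.9024.

€12.90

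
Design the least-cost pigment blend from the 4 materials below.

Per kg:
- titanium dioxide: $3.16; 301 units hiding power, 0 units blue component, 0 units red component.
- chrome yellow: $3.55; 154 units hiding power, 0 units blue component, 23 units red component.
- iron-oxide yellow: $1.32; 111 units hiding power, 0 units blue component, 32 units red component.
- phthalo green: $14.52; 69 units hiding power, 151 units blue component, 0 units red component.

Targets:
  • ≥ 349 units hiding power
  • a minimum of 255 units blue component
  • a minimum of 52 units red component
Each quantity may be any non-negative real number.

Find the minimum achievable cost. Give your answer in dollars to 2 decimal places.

Set it up as a linear program. Let x1 = kg of titanium dioxide, x2 = kg of chrome yellow, x3 = kg of iron-oxide yellow, x4 = kg of phthalo green.
Minimize 3.16x1 + 3.55x2 + 1.32x3 + 14.52x4 subject to:
  301x1 + 154x2 + 111x3 + 69x4 ≥ 349   (hiding power)
  151x4 ≥ 255   (blue component)
  23x2 + 32x3 ≥ 52   (red component)
  x1, x2, x3, x4 ≥ 0.
The cheapest feasible vertex uses only titanium dioxide, iron-oxide yellow, phthalo green; chrome yellow is not used. Binding constraints: hiding power, blue component, red component.
So titanium dioxide = 0.1731 kg, iron-oxide yellow = 1.625 kg, phthalo green = 1.6887 kg.
Total cost: 3.16·0.1731 + 1.32·1.625 + 14.52·1.6887 = 27.2119.

$27.21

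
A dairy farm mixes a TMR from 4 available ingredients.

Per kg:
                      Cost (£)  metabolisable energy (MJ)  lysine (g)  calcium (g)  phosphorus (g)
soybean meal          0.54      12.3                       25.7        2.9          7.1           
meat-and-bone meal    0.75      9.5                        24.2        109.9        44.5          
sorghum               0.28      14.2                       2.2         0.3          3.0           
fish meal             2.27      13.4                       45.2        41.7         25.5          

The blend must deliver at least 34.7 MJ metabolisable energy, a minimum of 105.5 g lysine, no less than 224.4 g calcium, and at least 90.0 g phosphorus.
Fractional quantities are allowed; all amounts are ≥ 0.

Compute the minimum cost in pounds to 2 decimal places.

£2.70

Let x1 = kg of soybean meal, x2 = kg of meat-and-bone meal, x3 = kg of sorghum, x4 = kg of fish meal.
min 0.54x1 + 0.75x2 + 0.28x3 + 2.27x4 s.t.:
  12.3x1 + 9.5x2 + 14.2x3 + 13.4x4 ≥ 34.7   (metabolisable energy)
  25.7x1 + 24.2x2 + 2.2x3 + 45.2x4 ≥ 105.5   (lysine)
  2.9x1 + 109.9x2 + 0.3x3 + 41.7x4 ≥ 224.4   (calcium)
  7.1x1 + 44.5x2 + 3x3 + 25.5x4 ≥ 90   (phosphorus)
  x1, x2, x3, x4 ≥ 0.
At the optimum only soybean meal, meat-and-bone meal are positive (sorghum, fish meal = 0). Binding constraints: lysine and calcium.
Optimal quantities: soybean meal = 2.238 kg, meat-and-bone meal = 1.983 kg.
Cost = 0.54·2.238 + 0.75·1.983 = 2.6958.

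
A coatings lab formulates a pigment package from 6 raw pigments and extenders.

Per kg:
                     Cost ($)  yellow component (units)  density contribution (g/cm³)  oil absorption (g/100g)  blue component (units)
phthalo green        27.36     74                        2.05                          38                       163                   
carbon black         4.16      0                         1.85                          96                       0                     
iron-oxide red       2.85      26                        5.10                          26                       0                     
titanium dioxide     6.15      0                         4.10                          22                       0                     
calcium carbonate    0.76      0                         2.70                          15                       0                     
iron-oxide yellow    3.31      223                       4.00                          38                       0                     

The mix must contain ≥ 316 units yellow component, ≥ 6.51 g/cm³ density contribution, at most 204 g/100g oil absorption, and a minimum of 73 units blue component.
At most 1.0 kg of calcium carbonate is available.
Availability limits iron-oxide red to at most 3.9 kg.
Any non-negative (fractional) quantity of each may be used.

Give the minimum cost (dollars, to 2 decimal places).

Let x1 = kg of phthalo green, x2 = kg of carbon black, x3 = kg of iron-oxide red, x4 = kg of titanium dioxide, x5 = kg of calcium carbonate, x6 = kg of iron-oxide yellow.
min 27.36x1 + 4.16x2 + 2.85x3 + 6.15x4 + 0.76x5 + 3.31x6 with:
  74x1 + 26x3 + 223x6 ≥ 316   (yellow component)
  2.05x1 + 1.85x2 + 5.1x3 + 4.1x4 + 2.7x5 + 4x6 ≥ 6.51   (density contribution)
  38x1 + 96x2 + 26x3 + 22x4 + 15x5 + 38x6 ≤ 204   (oil absorption)
  163x1 ≥ 73   (blue component)
  x5 ≤ 1
  x3 ≤ 3.9
  x1, x2, x3, x4, x5, x6 ≥ 0.
The cheapest feasible vertex uses only phthalo green, calcium carbonate, iron-oxide yellow; carbon black, iron-oxide red, titanium dioxide are not used. There the yellow component, density contribution, blue component constraints are tight.
Optimal quantities: phthalo green = 0.4479 kg, calcium carbonate = 0.1919 kg, iron-oxide yellow = 1.268 kg.
Hence cost = 27.36·0.4479 + 0.76·0.1919 + 3.31·1.268 = $16.5975.

$16.60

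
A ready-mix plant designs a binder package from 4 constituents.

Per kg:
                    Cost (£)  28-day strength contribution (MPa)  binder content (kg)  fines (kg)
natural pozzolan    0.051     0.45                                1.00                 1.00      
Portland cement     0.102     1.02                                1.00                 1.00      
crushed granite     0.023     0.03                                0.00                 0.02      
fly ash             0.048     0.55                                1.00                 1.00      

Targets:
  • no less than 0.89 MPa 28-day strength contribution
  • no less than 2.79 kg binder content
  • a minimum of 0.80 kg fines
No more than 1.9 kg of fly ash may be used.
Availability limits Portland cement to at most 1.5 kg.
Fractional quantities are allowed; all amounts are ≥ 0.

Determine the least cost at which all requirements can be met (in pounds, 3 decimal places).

£0.137

Let x1 = kg of natural pozzolan, x2 = kg of Portland cement, x3 = kg of crushed granite, x4 = kg of fly ash.
Minimize 0.051x1 + 0.102x2 + 0.023x3 + 0.048x4 s.t.:
  0.45x1 + 1.02x2 + 0.03x3 + 0.55x4 ≥ 0.89   (28-day strength contribution)
  1x1 + 1x2 + 1x4 ≥ 2.79   (binder content)
  1x1 + 1x2 + 0.02x3 + 1x4 ≥ 0.8   (fines)
  x4 ≤ 1.9
  x2 ≤ 1.5
  x1, x2, x3, x4 ≥ 0.
At the optimum only natural pozzolan, fly ash are positive (Portland cement, crushed granite = 0). There the binder content and the fly ash cap constraints are tight.
So natural pozzolan = 0.89 kg, fly ash = 1.9 kg.
Objective = 0.051·0.89 + 0.048·1.9 = 0.13659.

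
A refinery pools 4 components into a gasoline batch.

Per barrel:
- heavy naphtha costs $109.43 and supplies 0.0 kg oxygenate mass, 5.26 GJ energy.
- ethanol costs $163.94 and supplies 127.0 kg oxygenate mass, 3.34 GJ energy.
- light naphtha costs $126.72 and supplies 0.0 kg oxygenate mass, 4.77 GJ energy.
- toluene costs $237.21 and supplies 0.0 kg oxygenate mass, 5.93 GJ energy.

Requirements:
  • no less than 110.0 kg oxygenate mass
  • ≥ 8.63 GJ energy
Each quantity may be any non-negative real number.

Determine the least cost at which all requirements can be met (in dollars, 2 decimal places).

$261.35

Set it up as a linear program. Let x1 = barrels of heavy naphtha, x2 = barrels of ethanol, x3 = barrels of light naphtha, x4 = barrels of toluene.
min 109.43x1 + 163.94x2 + 126.72x3 + 237.21x4 s.t.:
  127x2 ≥ 110   (oxygenate mass)
  5.26x1 + 3.34x2 + 4.77x3 + 5.93x4 ≥ 8.63   (energy)
  x1, x2, x3, x4 ≥ 0.
The optimal basis is {heavy naphtha, ethanol}; light naphtha, toluene drop out. Binding constraints: oxygenate mass and energy.
Solving gives x1 = 1.0907, x2 = 0.86614.
Cost = 109.43·1.0907 + 163.94·0.86614 = 261.3503.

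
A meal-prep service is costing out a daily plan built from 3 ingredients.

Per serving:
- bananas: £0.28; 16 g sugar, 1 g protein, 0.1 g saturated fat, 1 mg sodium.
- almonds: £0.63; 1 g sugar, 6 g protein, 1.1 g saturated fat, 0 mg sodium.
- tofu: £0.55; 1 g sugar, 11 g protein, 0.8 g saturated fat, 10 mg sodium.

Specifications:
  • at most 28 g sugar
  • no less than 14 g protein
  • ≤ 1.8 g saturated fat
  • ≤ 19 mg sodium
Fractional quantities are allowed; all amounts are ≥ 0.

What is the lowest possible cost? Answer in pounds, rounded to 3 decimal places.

Set it up as a linear program. Let x1 = servings of bananas, x2 = servings of almonds, x3 = servings of tofu.
Minimize 0.28x1 + 0.63x2 + 0.55x3 subject to:
  16x1 + 1x2 + 1x3 ≤ 28   (sugar)
  1x1 + 6x2 + 11x3 ≥ 14   (protein)
  0.1x1 + 1.1x2 + 0.8x3 ≤ 1.8   (saturated fat)
  1x1 + 10x3 ≤ 19   (sodium)
  x1, x2, x3 ≥ 0.
At the optimum only tofu is positive (bananas, almonds = 0). There the protein constraint is tight.
So tofu = 1.273 servings.
Total cost: 0.55·1.273 = 0.70015.

£0.700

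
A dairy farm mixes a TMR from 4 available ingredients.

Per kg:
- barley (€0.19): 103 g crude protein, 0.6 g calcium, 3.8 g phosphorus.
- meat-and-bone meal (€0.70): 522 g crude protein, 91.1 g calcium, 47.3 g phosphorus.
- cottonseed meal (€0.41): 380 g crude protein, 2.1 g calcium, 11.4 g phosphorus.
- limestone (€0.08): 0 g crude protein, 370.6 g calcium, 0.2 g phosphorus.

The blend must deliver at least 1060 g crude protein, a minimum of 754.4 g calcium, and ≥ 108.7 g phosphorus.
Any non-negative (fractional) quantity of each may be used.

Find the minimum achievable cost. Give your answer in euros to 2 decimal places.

Let x1 = kg of barley, x2 = kg of meat-and-bone meal, x3 = kg of cottonseed meal, x4 = kg of limestone.
Minimise 0.19x1 + 0.7x2 + 0.41x3 + 0.08x4 with:
  103x1 + 522x2 + 380x3 ≥ 1060   (crude protein)
  0.6x1 + 91.1x2 + 2.1x3 + 370.6x4 ≥ 754.4   (calcium)
  3.8x1 + 47.3x2 + 11.4x3 + 0.2x4 ≥ 108.7   (phosphorus)
  x1, x2, x3, x4 ≥ 0.
The minimum-cost mix takes nothing from barley, cottonseed meal — only meat-and-bone meal, limestone. The calcium and phosphorus requirements are met with equality.
So meat-and-bone meal = 2.292 kg, limestone = 1.472 kg.
Objective = 0.7·2.292 + 0.08·1.472 = 1.7222.

€1.72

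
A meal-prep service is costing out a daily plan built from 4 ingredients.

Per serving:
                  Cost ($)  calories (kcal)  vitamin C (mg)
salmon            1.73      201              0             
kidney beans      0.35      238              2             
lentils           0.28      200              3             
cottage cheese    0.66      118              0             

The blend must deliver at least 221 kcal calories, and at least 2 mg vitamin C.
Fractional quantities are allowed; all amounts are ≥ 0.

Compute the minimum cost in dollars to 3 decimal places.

$0.309

Let x1 = servings of salmon, x2 = servings of kidney beans, x3 = servings of lentils, x4 = servings of cottage cheese.
min 1.73x1 + 0.35x2 + 0.28x3 + 0.66x4 subject to:
  201x1 + 238x2 + 200x3 + 118x4 ≥ 221   (calories)
  2x2 + 3x3 ≥ 2   (vitamin C)
  x1, x2, x3, x4 ≥ 0.
The optimal basis is {lentils}; salmon, kidney beans, cottage cheese drop out. The calories requirement is met with equality.
Optimal quantities: lentils = 1.105 servings.
Cost = 0.28·1.105 = 0.30940.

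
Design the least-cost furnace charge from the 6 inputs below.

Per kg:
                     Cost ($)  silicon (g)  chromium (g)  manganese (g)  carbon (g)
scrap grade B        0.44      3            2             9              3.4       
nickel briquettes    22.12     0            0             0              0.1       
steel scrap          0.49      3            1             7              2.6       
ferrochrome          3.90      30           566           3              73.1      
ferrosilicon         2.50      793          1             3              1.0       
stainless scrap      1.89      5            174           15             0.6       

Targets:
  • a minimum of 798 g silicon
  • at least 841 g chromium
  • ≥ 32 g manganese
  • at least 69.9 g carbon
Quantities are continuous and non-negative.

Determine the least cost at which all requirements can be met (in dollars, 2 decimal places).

Let x1 = kg of scrap grade B, x2 = kg of nickel briquettes, x3 = kg of steel scrap, x4 = kg of ferrochrome, x5 = kg of ferrosilicon, x6 = kg of stainless scrap.
Minimise 0.44x1 + 22.12x2 + 0.49x3 + 3.9x4 + 2.5x5 + 1.89x6 with:
  3x1 + 3x3 + 30x4 + 793x5 + 5x6 ≥ 798   (silicon)
  2x1 + 1x3 + 566x4 + 1x5 + 174x6 ≥ 841   (chromium)
  9x1 + 7x3 + 3x4 + 3x5 + 15x6 ≥ 32   (manganese)
  3.4x1 + 0.1x2 + 2.6x3 + 73.1x4 + 1x5 + 0.6x6 ≥ 69.9   (carbon)
  x1, x2, x3, x4, x5, x6 ≥ 0.
The optimal basis is {scrap grade B, ferrochrome, ferrosilicon}; nickel briquettes, steel scrap, stainless scrap drop out. There the silicon, chromium, manganese constraints are tight.
Solving gives x1 = 2.751, x4 = 1.474, x5 = 0.9401.
Total cost: 0.44·2.751 + 3.9·1.474 + 2.5·0.9401 = 9.3093.

$9.31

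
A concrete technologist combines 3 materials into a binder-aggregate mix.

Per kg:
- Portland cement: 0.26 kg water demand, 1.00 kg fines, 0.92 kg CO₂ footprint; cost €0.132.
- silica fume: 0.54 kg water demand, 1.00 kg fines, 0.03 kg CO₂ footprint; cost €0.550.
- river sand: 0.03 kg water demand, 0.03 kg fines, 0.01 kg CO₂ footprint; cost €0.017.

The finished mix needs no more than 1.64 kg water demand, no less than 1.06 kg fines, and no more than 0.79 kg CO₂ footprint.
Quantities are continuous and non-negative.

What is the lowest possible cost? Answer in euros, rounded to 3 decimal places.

€0.227

Set it up as a linear program. Let x1 = kg of Portland cement, x2 = kg of silica fume, x3 = kg of river sand.
Minimise 0.132x1 + 0.55x2 + 0.017x3 with:
  0.26x1 + 0.54x2 + 0.03x3 ≤ 1.64   (water demand)
  1x1 + 1x2 + 0.03x3 ≥ 1.06   (fines)
  0.92x1 + 0.03x2 + 0.01x3 ≤ 0.79   (CO₂ footprint)
  x1, x2, x3 ≥ 0.
At the optimum only Portland cement, silica fume are positive (river sand = 0). There the fines and CO₂ footprint constraints are tight.
So Portland cement = 0.8519 kg, silica fume = 0.2081 kg.
Hence cost = 0.132·0.8519 + 0.55·0.2081 = €0.22691.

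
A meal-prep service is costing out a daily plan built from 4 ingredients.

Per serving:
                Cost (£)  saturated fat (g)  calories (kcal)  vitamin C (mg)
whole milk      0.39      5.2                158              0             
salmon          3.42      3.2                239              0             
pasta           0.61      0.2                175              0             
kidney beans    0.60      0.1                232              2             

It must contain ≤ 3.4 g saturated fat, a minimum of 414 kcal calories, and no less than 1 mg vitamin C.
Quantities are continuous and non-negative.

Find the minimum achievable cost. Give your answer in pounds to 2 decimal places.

£1.06

Let x1 = servings of whole milk, x2 = servings of salmon, x3 = servings of pasta, x4 = servings of kidney beans.
Minimise 0.39x1 + 3.42x2 + 0.61x3 + 0.6x4 subject to:
  5.2x1 + 3.2x2 + 0.2x3 + 0.1x4 ≤ 3.4   (saturated fat)
  158x1 + 239x2 + 175x3 + 232x4 ≥ 414   (calories)
  2x4 ≥ 1   (vitamin C)
  x1, x2, x3, x4 ≥ 0.
The optimal basis is {whole milk, kidney beans}; salmon, pasta drop out. There the saturated fat and calories constraints are tight.
That vertex is x1 = 0.6278, x4 = 1.357.
Objective = 0.39·0.6278 + 0.6·1.357 = 1.0590.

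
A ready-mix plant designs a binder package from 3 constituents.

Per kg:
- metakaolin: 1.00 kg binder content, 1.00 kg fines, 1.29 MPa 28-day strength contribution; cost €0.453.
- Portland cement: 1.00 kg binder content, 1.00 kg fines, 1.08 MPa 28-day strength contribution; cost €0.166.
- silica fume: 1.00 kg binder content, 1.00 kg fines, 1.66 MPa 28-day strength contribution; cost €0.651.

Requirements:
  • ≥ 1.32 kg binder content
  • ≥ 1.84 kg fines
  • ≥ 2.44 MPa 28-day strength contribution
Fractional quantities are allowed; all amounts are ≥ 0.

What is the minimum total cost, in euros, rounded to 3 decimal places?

Set it up as a linear program. Let x1 = kg of metakaolin, x2 = kg of Portland cement, x3 = kg of silica fume.
Minimise 0.453x1 + 0.166x2 + 0.651x3 s.t.:
  1x1 + 1x2 + 1x3 ≥ 1.32   (binder content)
  1x1 + 1x2 + 1x3 ≥ 1.84   (fines)
  1.29x1 + 1.08x2 + 1.66x3 ≥ 2.44   (28-day strength contribution)
  x1, x2, x3 ≥ 0.
The optimal basis is {Portland cement}; metakaolin, silica fume drop out. There the 28-day strength contribution constraint is tight.
So Portland cement = 2.259 kg.
Hence cost = 0.166·2.259 = €0.37499.

€0.375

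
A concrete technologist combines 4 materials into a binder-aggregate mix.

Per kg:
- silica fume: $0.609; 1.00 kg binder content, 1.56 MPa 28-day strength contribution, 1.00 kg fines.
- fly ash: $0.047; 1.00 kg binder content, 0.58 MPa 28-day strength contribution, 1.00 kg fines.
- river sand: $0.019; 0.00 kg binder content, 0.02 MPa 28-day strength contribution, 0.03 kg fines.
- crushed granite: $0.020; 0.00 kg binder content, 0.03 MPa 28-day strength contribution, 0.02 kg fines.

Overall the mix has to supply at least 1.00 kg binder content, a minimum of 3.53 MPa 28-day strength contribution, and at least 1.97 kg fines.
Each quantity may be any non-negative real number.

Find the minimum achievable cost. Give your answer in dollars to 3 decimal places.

Let x1 = kg of silica fume, x2 = kg of fly ash, x3 = kg of river sand, x4 = kg of crushed granite.
Minimize 0.609x1 + 0.047x2 + 0.019x3 + 0.02x4 with:
  1x1 + 1x2 ≥ 1   (binder content)
  1.56x1 + 0.58x2 + 0.02x3 + 0.03x4 ≥ 3.53   (28-day strength contribution)
  1x1 + 1x2 + 0.03x3 + 0.02x4 ≥ 1.97   (fines)
  x1, x2, x3, x4 ≥ 0.
At the optimum only fly ash is positive (silica fume, river sand, crushed granite = 0). The 28-day strength contribution requirement is met with equality.
So fly ash = 6.086 kg.
Objective = 0.047·6.086 = 0.28604.

$0.286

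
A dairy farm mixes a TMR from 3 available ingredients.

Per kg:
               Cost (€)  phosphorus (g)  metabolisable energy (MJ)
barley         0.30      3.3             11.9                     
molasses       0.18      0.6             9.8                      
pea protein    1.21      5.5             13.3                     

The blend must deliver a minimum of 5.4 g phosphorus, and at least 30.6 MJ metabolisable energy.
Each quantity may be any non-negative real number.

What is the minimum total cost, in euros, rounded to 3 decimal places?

€0.674

This is a linear program. Let x1 = kg of barley, x2 = kg of molasses, x3 = kg of pea protein.
min 0.3x1 + 0.18x2 + 1.21x3 with:
  3.3x1 + 0.6x2 + 5.5x3 ≥ 5.4   (phosphorus)
  11.9x1 + 9.8x2 + 13.3x3 ≥ 30.6   (metabolisable energy)
  x1, x2, x3 ≥ 0.
The optimal basis is {barley, molasses}; pea protein drops out. The phosphorus and metabolisable energy requirements are met with equality.
So barley = 1.371 kg, molasses = 1.457 kg.
Cost = 0.3·1.371 + 0.18·1.457 = 0.67356.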